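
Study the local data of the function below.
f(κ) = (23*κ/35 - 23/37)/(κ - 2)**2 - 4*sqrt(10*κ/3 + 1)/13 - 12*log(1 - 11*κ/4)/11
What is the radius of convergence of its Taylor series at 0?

Denominator factor (κ - 2)^2: pole of order 2 at 2, modulus 2.
Branch term (-12/11)*log(1 - κ/(4/11)): its argument vanishes at κ = 4/11, a logarithmic branch point, modulus 4/11.
Branch term (-4/13)*sqrt(1 - κ/(-3/10)): its argument vanishes at κ = -3/10, a square-root branch point, modulus 3/10.
The radius of convergence is the smallest modulus among the singular points: 3/10.

The radius of convergence is 3/10.


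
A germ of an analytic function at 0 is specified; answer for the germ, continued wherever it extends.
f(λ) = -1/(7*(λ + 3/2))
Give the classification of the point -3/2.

The denominator factor λ + 3/2 vanishes at -3/2 and appears to the power 1; the numerator there equals -1/7, nonzero, and no other factor vanishes.
Hence a pole whose order is the multiplicity, 1.

The point is a pole of order 1.


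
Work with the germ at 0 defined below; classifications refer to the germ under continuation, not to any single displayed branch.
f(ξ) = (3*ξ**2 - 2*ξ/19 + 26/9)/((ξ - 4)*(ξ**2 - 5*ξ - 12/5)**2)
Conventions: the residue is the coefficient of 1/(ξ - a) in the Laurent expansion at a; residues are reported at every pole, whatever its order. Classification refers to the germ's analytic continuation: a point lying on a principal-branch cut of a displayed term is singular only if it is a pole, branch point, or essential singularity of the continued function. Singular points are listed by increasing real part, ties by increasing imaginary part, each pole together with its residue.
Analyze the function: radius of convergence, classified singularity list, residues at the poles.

Denominator factor (ξ - 4): pole of order 1 at 4, modulus 4.
Denominator factor (ξ**2 - 5*ξ - 12/5)^2: discriminant 173/5, real irrational roots 5/2 + (1/10)*sqrt(865) and 5/2 - (1/10)*sqrt(865); poles of order 2, moduli 5/2 + (1/10)*sqrt(865) and -5/2 + (1/10)*sqrt(865).
The radius of convergence is the smallest modulus among the singular points: -5/2 + (1/10)*sqrt(865).
The factor ξ**2 - 5*ξ - 12/5 splits as (ξ - a)(ξ - a') with a = 5/2 - (1/10)*sqrt(865), a' = 5/2 + (1/10)*sqrt(865). At the order-2 pole a set g(ξ) = (ξ - a)^2*f(ξ) = [(3*ξ**2 - 2*ξ/19 + 26/9)/(ξ - 4)] / (ξ - a')^2.
Order-2 pole: residue = g'(a); g'(5/2 - (1/10)*sqrt(865)) = -107875/175104 + (647135/30647296)*sqrt(865), so the residue is -107875/175104 + (647135/30647296)*sqrt(865).
At the order-1 pole 4 set g(ξ) = (ξ - (4))*f(ξ) = (3*ξ**2 - 2*ξ/19 + 26/9)/(ξ**2 - 5*ξ - 12/5)**2.
Simple pole: residue = g(a) at a = 4, which is 107875/87552.
The factor ξ**2 - 5*ξ - 12/5 splits as (ξ - a)(ξ - a') with a = 5/2 + (1/10)*sqrt(865), a' = 5/2 - (1/10)*sqrt(865). At the order-2 pole a set g(ξ) = (ξ - a)^2*f(ξ) = [(3*ξ**2 - 2*ξ/19 + 26/9)/(ξ - 4)] / (ξ - a')^2.
Order-2 pole: residue = g'(a); g'(5/2 + (1/10)*sqrt(865)) = -107875/175104 - (647135/30647296)*sqrt(865), so the residue is -107875/175104 - (647135/30647296)*sqrt(865).
List the singular points by increasing real part (a conjugate pair: the negative imaginary part first).

Radius of convergence at 0: -5/2 + (1/10)*sqrt(865).
At 5/2 - (1/10)*sqrt(865): a pole of order 2; residue -107875/175104 + (647135/30647296)*sqrt(865).
At 4: a pole of order 1; residue 107875/87552.
At 5/2 + (1/10)*sqrt(865): a pole of order 2; residue -107875/175104 - (647135/30647296)*sqrt(865).


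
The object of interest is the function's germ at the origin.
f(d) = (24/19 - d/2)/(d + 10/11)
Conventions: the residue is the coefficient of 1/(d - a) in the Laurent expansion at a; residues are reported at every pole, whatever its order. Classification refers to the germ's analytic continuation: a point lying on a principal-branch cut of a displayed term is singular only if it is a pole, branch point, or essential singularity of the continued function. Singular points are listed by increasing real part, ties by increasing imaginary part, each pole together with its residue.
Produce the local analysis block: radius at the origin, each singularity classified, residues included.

Radius of convergence at 0: 10/11.
At -10/11: a pole of order 1; residue 359/209.

Denominator factor (d + 10/11): pole of order 1 at -10/11, modulus 10/11.
The radius of convergence is the smallest modulus among the singular points: 10/11.
At the order-1 pole -10/11 set g(d) = (d - (-10/11))*f(d) = 24/19 - d/2.
Simple pole: residue = g(a) at a = -10/11, which is 359/209.


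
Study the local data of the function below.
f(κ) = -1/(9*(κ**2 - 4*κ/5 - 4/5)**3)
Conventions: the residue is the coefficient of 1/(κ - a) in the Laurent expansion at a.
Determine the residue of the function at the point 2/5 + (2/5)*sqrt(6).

The factor κ**2 - 4*κ/5 - 4/5 splits as (κ - a)(κ - a') with a = 2/5 + (2/5)*sqrt(6), a' = 2/5 - (2/5)*sqrt(6). At the order-3 pole a set g(κ) = (κ - a)^3*f(κ) = [-1/9] / (κ - a')^3.
Order-3 pole: residue = g''(a)/2; g''(2/5 + (2/5)*sqrt(6)) = -(3125/165888)*sqrt(6), so the residue is -(3125/331776)*sqrt(6).

The residue is -(3125/331776)*sqrt(6).


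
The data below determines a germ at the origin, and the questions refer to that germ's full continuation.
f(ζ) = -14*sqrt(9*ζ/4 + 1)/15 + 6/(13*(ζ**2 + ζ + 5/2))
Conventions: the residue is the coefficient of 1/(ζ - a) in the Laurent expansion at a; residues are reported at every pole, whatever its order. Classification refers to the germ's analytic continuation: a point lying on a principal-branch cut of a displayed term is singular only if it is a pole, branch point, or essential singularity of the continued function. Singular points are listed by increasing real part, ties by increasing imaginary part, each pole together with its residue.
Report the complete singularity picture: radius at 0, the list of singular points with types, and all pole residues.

Radius of convergence at 0: 4/9.
At (-1/2) - (3/2)*i: a pole of order 1; residue (2/13)*i.
At (-1/2) + (3/2)*i: a pole of order 1; residue -(2/13)*i.
At -4/9: an algebraic (square-root) branch point.

Denominator factor (ζ**2 + ζ + 5/2): discriminant -9, complex-conjugate roots (-1/2) + (3/2)*i and (-1/2) - (3/2)*i; poles of order 1, moduli (1/2)*sqrt(10) and (1/2)*sqrt(10).
Branch term (-14/15)*sqrt(1 - ζ/(-4/9)): its argument vanishes at ζ = -4/9, a square-root branch point, modulus 4/9.
The radius of convergence is the smallest modulus among the singular points: 4/9.
The branch term is analytic at (-1/2) - (3/2)*i and contributes nothing to the residue; only the rational part matters.
The factor ζ**2 + ζ + 5/2 splits as (ζ - a)(ζ - a') with a = (-1/2) - (3/2)*i, a' = (-1/2) + (3/2)*i. At the order-1 pole a set g(ζ) = (ζ - a)*(rational part) = [6/13] / (ζ - a').
Simple pole: residue = g(a) at a = (-1/2) - (3/2)*i, which is (2/13)*i.
The branch term is analytic at (-1/2) + (3/2)*i and contributes nothing to the residue; only the rational part matters.
The factor ζ**2 + ζ + 5/2 splits as (ζ - a)(ζ - a') with a = (-1/2) + (3/2)*i, a' = (-1/2) - (3/2)*i. At the order-1 pole a set g(ζ) = (ζ - a)*(rational part) = [6/13] / (ζ - a').
Simple pole: residue = g(a) at a = (-1/2) + (3/2)*i, which is -(2/13)*i.
List the singular points by increasing real part (a conjugate pair: the negative imaginary part first).


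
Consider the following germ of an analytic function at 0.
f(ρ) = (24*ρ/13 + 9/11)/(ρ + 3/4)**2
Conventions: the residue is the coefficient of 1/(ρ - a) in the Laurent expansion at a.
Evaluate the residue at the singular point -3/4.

At the order-2 pole -3/4 set g(ρ) = (ρ - (-3/4))^2*f(ρ) = 24*ρ/13 + 9/11.
Order-2 pole: residue = g'(a); g'(-3/4) = 24/13, so the residue is 24/13.

The residue is 24/13.


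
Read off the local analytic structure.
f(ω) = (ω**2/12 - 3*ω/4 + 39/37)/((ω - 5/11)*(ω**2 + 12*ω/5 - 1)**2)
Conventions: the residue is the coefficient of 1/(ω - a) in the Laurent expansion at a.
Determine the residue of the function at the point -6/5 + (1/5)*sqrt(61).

The residue is -2373899/575424 - (1110316009/2141152704)*sqrt(61).

The factor ω**2 + 12*ω/5 - 1 splits as (ω - a)(ω - a') with a = -6/5 + (1/5)*sqrt(61), a' = -6/5 - (1/5)*sqrt(61). At the order-2 pole a set g(ω) = (ω - a)^2*f(ω) = [(ω**2/12 - 3*ω/4 + 39/37)/(ω - 5/11)] / (ω - a')^2.
Order-2 pole: residue = g'(a); g'(-6/5 + (1/5)*sqrt(61)) = -2373899/575424 - (1110316009/2141152704)*sqrt(61), so the residue is -2373899/575424 - (1110316009/2141152704)*sqrt(61).


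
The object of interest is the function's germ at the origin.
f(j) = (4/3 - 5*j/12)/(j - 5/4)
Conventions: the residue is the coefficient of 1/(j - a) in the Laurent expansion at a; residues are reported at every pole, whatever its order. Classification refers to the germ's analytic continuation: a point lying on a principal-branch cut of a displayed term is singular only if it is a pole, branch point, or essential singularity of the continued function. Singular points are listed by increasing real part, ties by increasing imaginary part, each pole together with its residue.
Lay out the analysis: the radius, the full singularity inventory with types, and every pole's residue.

Denominator factor (j - 5/4): pole of order 1 at 5/4, modulus 5/4.
The radius of convergence is the smallest modulus among the singular points: 5/4.
At the order-1 pole 5/4 set g(j) = (j - (5/4))*f(j) = 4/3 - 5*j/12.
Simple pole: residue = g(a) at a = 5/4, which is 13/16.

Radius of convergence at 0: 5/4.
At 5/4: a pole of order 1; residue 13/16.


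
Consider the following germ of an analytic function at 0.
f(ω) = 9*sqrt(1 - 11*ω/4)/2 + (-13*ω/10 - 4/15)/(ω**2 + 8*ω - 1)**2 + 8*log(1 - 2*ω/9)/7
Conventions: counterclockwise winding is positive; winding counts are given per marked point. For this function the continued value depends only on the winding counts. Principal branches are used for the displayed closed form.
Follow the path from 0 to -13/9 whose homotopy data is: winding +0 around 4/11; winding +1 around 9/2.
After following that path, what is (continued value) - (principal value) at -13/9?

Continued minus principal equals (16/7)*pi*i.

The rational part is single-valued and drops out of the difference; each branch term changes only by its own monodromy.
(9/2)*sqrt(1 - ω/(4/11)): winding +0 is even, the square root returns to the same sheet, contribution 0.
(8/7)*log(1 - ω/(9/2)): each positive loop around 9/2 adds 2*pi*i to the log, so winding +1 contributes (8/7)*(1)*2*pi*i = (16/7)*pi*i.
Summing the contributions at ω = -13/9 gives (16/7)*pi*i.


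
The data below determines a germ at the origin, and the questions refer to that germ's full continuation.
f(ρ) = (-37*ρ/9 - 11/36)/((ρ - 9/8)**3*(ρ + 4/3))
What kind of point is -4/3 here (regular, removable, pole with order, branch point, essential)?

The denominator factor ρ + 4/3 vanishes at -4/3 and appears to the power 1; the numerator there equals 559/108, nonzero, and no other factor vanishes.
Hence a pole whose order is the multiplicity, 1.

The point is a pole of order 1.


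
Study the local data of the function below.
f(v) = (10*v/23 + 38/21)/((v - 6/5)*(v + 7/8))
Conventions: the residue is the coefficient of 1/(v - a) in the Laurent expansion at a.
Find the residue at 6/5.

The residue is 45040/40089.

At the order-1 pole 6/5 set g(v) = (v - (6/5))*f(v) = (10*v/23 + 38/21)/(v + 7/8).
Simple pole: residue = g(a) at a = 6/5, which is 45040/40089.


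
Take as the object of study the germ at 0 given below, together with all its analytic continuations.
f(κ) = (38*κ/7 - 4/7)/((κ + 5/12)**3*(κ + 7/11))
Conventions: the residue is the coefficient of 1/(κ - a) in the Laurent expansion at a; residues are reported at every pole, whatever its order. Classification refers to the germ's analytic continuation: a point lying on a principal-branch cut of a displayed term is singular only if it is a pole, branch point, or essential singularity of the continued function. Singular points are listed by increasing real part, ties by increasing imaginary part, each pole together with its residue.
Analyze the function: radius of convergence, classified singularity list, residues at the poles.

Radius of convergence at 0: 5/12.
At -7/11: a pole of order 1; residue 64817280/170723.
At -5/12: a pole of order 3; residue -64817280/170723.

Denominator factor (κ + 5/12)^3: pole of order 3 at -5/12, modulus 5/12.
Denominator factor (κ + 7/11): pole of order 1 at -7/11, modulus 7/11.
The radius of convergence is the smallest modulus among the singular points: 5/12.
At the order-1 pole -7/11 set g(κ) = (κ - (-7/11))*f(κ) = (38*κ/7 - 4/7)/(κ + 5/12)**3.
Simple pole: residue = g(a) at a = -7/11, which is 64817280/170723.
At the order-3 pole -5/12 set g(κ) = (κ - (-5/12))^3*f(κ) = (38*κ/7 - 4/7)/(κ + 7/11).
Order-3 pole: residue = g''(a)/2; g''(-5/12) = -129634560/170723, so the residue is -64817280/170723.
List the singular points by increasing real part (a conjugate pair: the negative imaginary part first).


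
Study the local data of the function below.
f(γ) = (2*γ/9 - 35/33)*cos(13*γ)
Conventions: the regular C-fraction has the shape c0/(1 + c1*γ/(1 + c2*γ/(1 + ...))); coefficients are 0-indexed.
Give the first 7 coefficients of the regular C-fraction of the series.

Taylor coefficients (expand at 0): a_0 = -35/33, a_1 = 2/9, a_2 = 5915/66, a_3 = -169/9, a_4 = -999635/792, a_5 = 28561/108, a_6 = 33787663/4752.
c0 = a_0 = -35/33. Peel one level at a time: if S = 1 + c*γ/S' with S'(0) = 1, then c is the γ-coefficient of S and S' = c*γ/(S - 1).
S_1 = c0/f = 1 + (22/105)*γ + (1864193/22050)*γ^2 + ...; c1 = 22/105.
S_2 = c1*γ/(S_1 - 1) = 1 + (-1864193/4620)*γ + (315048617/1936)*γ^2 + ...; c2 = -1864193/4620.
S_3 = c2*γ/(S_2 - 1) = 1 + (17745/44)*γ + (-524808375/7456772)*γ^2 + ...; c3 = 17745/44.
S_4 = c3*γ/(S_3 - 1) = 1 + (325325/1864193)*γ + (-63699759695/10425646623747)*γ^2 + ...; c4 = 325325/1864193.
S_5 = c4*γ/(S_4 - 1) = 1 + (6853121/195740265)*γ + (27907902949/16442182260)*γ^2 + ...; c5 = 6853121/195740265.
S_6 = c5*γ/(S_5 - 1) = 1 + (-27907902949/575662164)*γ + ...; c6 = -27907902949/575662164.

The regular C-fraction coefficients are [-35/33, 22/105, -1864193/4620, 17745/44, 325325/1864193, 6853121/195740265, -27907902949/575662164].


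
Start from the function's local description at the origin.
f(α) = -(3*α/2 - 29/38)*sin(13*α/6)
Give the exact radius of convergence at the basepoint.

The factor -sin(13*α/6) is entire and contributes no finite singular point.
The polynomial part has no poles.
No finite singular points: the Taylor series at 0 converges everywhere.

The radius of convergence is infinite.


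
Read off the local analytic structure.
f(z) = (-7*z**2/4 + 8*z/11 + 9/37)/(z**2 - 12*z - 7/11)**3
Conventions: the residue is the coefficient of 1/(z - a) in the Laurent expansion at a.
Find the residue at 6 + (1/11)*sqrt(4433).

The factor z**2 - 12*z - 7/11 splits as (z - a)(z - a') with a = 6 + (1/11)*sqrt(4433), a' = 6 - (1/11)*sqrt(4433). At the order-3 pole a set g(z) = (z - a)^3*f(z) = [-7*z**2/4 + 8*z/11 + 9/37] / (z - a')^3.
Order-3 pole: residue = g''(a)/2; g''(6 + (1/11)*sqrt(4433)) = -(1988965/77493779168)*sqrt(4433), so the residue is -(1988965/154987558336)*sqrt(4433).

The residue is -(1988965/154987558336)*sqrt(4433).


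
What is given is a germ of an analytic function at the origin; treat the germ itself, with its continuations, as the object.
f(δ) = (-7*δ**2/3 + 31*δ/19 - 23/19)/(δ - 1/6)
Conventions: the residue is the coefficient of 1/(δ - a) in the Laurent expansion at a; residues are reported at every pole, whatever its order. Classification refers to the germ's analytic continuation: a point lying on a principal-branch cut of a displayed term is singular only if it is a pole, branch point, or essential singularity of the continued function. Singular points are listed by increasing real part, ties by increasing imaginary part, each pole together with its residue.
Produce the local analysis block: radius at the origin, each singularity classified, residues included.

Radius of convergence at 0: 1/6.
At 1/6: a pole of order 1; residue -2059/2052.

Denominator factor (δ - 1/6): pole of order 1 at 1/6, modulus 1/6.
The radius of convergence is the smallest modulus among the singular points: 1/6.
At the order-1 pole 1/6 set g(δ) = (δ - (1/6))*f(δ) = -7*δ**2/3 + 31*δ/19 - 23/19.
Simple pole: residue = g(a) at a = 1/6, which is -2059/2052.


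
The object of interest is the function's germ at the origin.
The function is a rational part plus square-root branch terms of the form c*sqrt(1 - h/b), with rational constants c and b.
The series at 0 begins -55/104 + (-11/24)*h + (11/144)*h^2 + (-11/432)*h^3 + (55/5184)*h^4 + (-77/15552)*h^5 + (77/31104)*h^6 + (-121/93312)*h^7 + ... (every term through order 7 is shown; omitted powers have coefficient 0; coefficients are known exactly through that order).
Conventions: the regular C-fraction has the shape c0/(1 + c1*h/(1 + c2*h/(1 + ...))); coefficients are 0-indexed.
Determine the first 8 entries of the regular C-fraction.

The regular C-fraction coefficients are [-55/104, -13/15, 31/30, 5/186, 19/62, 31/342, 83/342, 19/166].

Taylor coefficients (read off): a_0 = -55/104, a_1 = -11/24, a_2 = 11/144, a_3 = -11/432, a_4 = 55/5184, a_5 = -77/15552, a_6 = 77/31104, a_7 = -121/93312.
c0 = a_0 = -55/104. Peel one level at a time: if S = 1 + c*h/S' with S'(0) = 1, then c is the h-coefficient of S and S' = c*h/(S - 1).
S_1 = c0/f = 1 + (-13/15)*h + (403/450)*h^2 + ...; c1 = -13/15.
S_2 = c1*h/(S_1 - 1) = 1 + (31/30)*h + (-1/36)*h^2 + ...; c2 = 31/30.
S_3 = c2*h/(S_2 - 1) = 1 + (5/186)*h + (-95/11532)*h^2 + ...; c3 = 5/186.
S_4 = c3*h/(S_3 - 1) = 1 + (19/62)*h + (-1/36)*h^2 + ...; c4 = 19/62.
S_5 = c4*h/(S_4 - 1) = 1 + (31/342)*h + (-2573/116964)*h^2 + ...; c5 = 31/342.
S_6 = c5*h/(S_5 - 1) = 1 + (83/342)*h + (-1/36)*h^2 + ...; c6 = 83/342.
S_7 = c6*h/(S_6 - 1) = 1 + (19/166)*h + ...; c7 = 19/166.


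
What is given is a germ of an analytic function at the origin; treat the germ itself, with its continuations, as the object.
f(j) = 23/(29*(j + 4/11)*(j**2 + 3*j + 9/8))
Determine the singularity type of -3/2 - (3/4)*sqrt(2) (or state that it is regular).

The point is a pole of order 1.

The denominator factor j**2 + 3*j + 9/8 vanishes at -3/2 - (3/4)*sqrt(2) and appears to the power 1; the numerator there equals 23/29, nonzero, and no other factor vanishes.
Hence a pole whose order is the multiplicity, 1.


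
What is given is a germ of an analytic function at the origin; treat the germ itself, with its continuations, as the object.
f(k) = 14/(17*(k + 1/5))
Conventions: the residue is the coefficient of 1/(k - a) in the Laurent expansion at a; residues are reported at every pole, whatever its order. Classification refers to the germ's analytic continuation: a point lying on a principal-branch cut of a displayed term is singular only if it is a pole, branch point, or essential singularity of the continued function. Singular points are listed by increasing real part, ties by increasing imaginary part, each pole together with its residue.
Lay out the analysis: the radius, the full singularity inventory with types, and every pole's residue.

Radius of convergence at 0: 1/5.
At -1/5: a pole of order 1; residue 14/17.

Denominator factor (k + 1/5): pole of order 1 at -1/5, modulus 1/5.
The radius of convergence is the smallest modulus among the singular points: 1/5.
At the order-1 pole -1/5 set g(k) = (k - (-1/5))*f(k) = 14/17.
Simple pole: residue = g(a) at a = -1/5, which is 14/17.


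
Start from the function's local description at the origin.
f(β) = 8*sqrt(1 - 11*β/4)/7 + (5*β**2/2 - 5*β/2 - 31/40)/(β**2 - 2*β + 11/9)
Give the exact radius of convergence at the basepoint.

The radius of convergence is 4/11.

Denominator factor (β**2 - 2*β + 11/9): discriminant -8/9, complex-conjugate roots (1) + ((1/3)*sqrt(2))*i and (1) - ((1/3)*sqrt(2))*i; poles of order 1, moduli (1/3)*sqrt(11) and (1/3)*sqrt(11).
Branch term (8/7)*sqrt(1 - β/(4/11)): its argument vanishes at β = 4/11, a square-root branch point, modulus 4/11.
The radius of convergence is the smallest modulus among the singular points: 4/11.


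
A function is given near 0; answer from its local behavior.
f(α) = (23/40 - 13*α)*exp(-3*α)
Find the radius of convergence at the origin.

The factor exp(-3*α) is entire and contributes no finite singular point.
The polynomial part has no poles.
No finite singular points: the Taylor series at 0 converges everywhere.

The radius of convergence is infinite.


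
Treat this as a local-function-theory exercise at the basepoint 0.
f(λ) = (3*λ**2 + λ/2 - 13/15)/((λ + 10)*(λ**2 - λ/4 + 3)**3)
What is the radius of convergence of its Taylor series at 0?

The radius of convergence is sqrt(3).

Denominator factor (λ**2 - λ/4 + 3)^3: discriminant -191/16, complex-conjugate roots (1/8) + ((1/8)*sqrt(191))*i and (1/8) - ((1/8)*sqrt(191))*i; poles of order 3, moduli sqrt(3) and sqrt(3).
Denominator factor (λ + 10): pole of order 1 at -10, modulus 10.
The radius of convergence is the smallest modulus among the singular points: sqrt(3).


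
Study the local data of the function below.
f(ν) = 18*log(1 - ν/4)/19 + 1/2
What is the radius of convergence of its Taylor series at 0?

Branch term (18/19)*log(1 - ν/(4)): its argument vanishes at ν = 4, a logarithmic branch point, modulus 4.
The radius of convergence is the smallest modulus among the singular points: 4.

The radius of convergence is 4.


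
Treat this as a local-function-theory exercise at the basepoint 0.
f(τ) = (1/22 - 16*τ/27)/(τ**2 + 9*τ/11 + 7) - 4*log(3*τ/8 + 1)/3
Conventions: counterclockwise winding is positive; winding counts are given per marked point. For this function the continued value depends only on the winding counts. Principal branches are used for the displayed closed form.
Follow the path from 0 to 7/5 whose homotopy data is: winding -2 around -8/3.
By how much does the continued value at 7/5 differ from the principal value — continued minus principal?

The rational part is single-valued and drops out of the difference; each branch term changes only by its own monodromy.
(-4/3)*log(1 - τ/(-8/3)): each positive loop around -8/3 adds 2*pi*i to the log, so winding -2 contributes (-4/3)*(-2)*2*pi*i = (16/3)*pi*i.
Summing the contributions at τ = 7/5 gives (16/3)*pi*i.

Continued minus principal equals (16/3)*pi*i.


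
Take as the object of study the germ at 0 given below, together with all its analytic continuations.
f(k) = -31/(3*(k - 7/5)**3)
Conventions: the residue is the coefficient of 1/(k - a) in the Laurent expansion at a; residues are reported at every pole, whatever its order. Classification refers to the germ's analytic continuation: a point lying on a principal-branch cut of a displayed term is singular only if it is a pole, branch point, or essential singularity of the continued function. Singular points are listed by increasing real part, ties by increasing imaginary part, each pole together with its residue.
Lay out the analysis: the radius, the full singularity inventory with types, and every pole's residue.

Denominator factor (k - 7/5)^3: pole of order 3 at 7/5, modulus 7/5.
The radius of convergence is the smallest modulus among the singular points: 7/5.
At the order-3 pole 7/5 set g(k) = (k - (7/5))^3*f(k) = -31/3.
Order-3 pole: residue = g''(a)/2; g''(7/5) = 0, so the residue is 0.

Radius of convergence at 0: 7/5.
At 7/5: a pole of order 3; residue 0.


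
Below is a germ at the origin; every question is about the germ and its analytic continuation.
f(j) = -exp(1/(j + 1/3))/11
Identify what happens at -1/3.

The exponent 1/(j - (-1/3)) has a pole at -1/3, so exp(1/(j - (-1/3))) takes every nonzero value near it: an essential singularity (not a pole of any order).

The point is an essential singularity.


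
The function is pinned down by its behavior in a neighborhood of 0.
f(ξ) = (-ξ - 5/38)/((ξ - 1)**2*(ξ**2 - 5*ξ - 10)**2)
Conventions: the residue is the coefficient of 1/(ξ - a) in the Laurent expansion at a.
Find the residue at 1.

At the order-2 pole 1 set g(ξ) = (ξ - (1))^2*f(ξ) = (-ξ - 5/38)/(ξ**2 - 5*ξ - 10)**2.
Order-2 pole: residue = g'(a); g'(1) = -137/52136, so the residue is -137/52136.

The residue is -137/52136.


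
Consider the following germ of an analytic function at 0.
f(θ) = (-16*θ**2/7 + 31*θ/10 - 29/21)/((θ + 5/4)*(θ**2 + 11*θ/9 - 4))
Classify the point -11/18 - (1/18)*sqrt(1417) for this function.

The denominator factor θ**2 + 11*θ/9 - 4 vanishes at -11/18 - (1/18)*sqrt(1417) and appears to the power 1; the numerator there equals -160183/11340 - (3713/11340)*sqrt(1417), nonzero, and no other factor vanishes.
Hence a pole whose order is the multiplicity, 1.

The point is a pole of order 1.


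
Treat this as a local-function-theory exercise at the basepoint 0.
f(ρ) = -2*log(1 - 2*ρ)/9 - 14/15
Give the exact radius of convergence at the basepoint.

Branch term (-2/9)*log(1 - ρ/(1/2)): its argument vanishes at ρ = 1/2, a logarithmic branch point, modulus 1/2.
The radius of convergence is the smallest modulus among the singular points: 1/2.

The radius of convergence is 1/2.


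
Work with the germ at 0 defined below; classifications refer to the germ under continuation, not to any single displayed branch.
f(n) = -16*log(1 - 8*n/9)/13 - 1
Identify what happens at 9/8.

The point is a logarithmic branch point.

The term (-16/13)*log(1 - n/(9/8)) has argument 1 - 9/8/(9/8) = 0 at 9/8: a logarithmic (infinitely-sheeted) branch point; the remaining terms are analytic or single-valued there.


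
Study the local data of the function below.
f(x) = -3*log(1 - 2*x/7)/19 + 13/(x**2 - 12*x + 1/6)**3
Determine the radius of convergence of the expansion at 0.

The radius of convergence is 6 - (1/6)*sqrt(1290).

Denominator factor (x**2 - 12*x + 1/6)^3: discriminant 430/3, real irrational roots 6 + (1/6)*sqrt(1290) and 6 - (1/6)*sqrt(1290); poles of order 3, moduli 6 + (1/6)*sqrt(1290) and 6 - (1/6)*sqrt(1290).
Branch term (-3/19)*log(1 - x/(7/2)): its argument vanishes at x = 7/2, a logarithmic branch point, modulus 7/2.
The radius of convergence is the smallest modulus among the singular points: 6 - (1/6)*sqrt(1290).


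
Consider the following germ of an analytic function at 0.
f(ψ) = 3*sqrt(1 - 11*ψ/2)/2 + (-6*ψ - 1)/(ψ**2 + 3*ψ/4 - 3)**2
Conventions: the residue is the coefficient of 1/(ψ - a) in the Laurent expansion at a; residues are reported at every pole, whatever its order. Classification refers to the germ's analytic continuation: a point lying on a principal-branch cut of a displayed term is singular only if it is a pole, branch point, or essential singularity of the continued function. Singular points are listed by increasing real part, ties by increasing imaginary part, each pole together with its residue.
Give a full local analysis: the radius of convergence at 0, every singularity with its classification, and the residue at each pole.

Denominator factor (ψ**2 + 3*ψ/4 - 3)^2: discriminant 201/16, real irrational roots -3/8 + (1/8)*sqrt(201) and -3/8 - (1/8)*sqrt(201); poles of order 2, moduli -3/8 + (1/8)*sqrt(201) and 3/8 + (1/8)*sqrt(201).
Branch term (3/2)*sqrt(1 - ψ/(2/11)): its argument vanishes at ψ = 2/11, a square-root branch point, modulus 2/11.
The radius of convergence is the smallest modulus among the singular points: 2/11.
The branch term is analytic at -3/8 - (1/8)*sqrt(201) and contributes nothing to the residue; only the rational part matters.
The factor ψ**2 + 3*ψ/4 - 3 splits as (ψ - a)(ψ - a') with a = -3/8 - (1/8)*sqrt(201), a' = -3/8 + (1/8)*sqrt(201). At the order-2 pole a set g(ψ) = (ψ - a)^2*(rational part) = [-6*ψ - 1] / (ψ - a')^2.
Order-2 pole: residue = g'(a); g'(-3/8 - (1/8)*sqrt(201)) = (160/40401)*sqrt(201), so the residue is (160/40401)*sqrt(201).
The branch term is analytic at -3/8 + (1/8)*sqrt(201) and contributes nothing to the residue; only the rational part matters.
The factor ψ**2 + 3*ψ/4 - 3 splits as (ψ - a)(ψ - a') with a = -3/8 + (1/8)*sqrt(201), a' = -3/8 - (1/8)*sqrt(201). At the order-2 pole a set g(ψ) = (ψ - a)^2*(rational part) = [-6*ψ - 1] / (ψ - a')^2.
Order-2 pole: residue = g'(a); g'(-3/8 + (1/8)*sqrt(201)) = -(160/40401)*sqrt(201), so the residue is -(160/40401)*sqrt(201).
List the singular points by increasing real part (a conjugate pair: the negative imaginary part first).

Radius of convergence at 0: 2/11.
At -3/8 - (1/8)*sqrt(201): a pole of order 2; residue (160/40401)*sqrt(201).
At 2/11: an algebraic (square-root) branch point.
At -3/8 + (1/8)*sqrt(201): a pole of order 2; residue -(160/40401)*sqrt(201).


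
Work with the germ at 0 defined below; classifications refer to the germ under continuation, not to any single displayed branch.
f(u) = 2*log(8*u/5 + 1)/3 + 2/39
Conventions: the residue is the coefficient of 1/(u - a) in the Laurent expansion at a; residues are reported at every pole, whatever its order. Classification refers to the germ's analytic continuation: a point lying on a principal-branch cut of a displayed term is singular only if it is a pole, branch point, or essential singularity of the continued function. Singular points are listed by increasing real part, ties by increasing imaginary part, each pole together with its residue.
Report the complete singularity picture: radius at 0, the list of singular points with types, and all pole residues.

Radius of convergence at 0: 5/8.
At -5/8: a logarithmic branch point.

Branch term (2/3)*log(1 - u/(-5/8)): its argument vanishes at u = -5/8, a logarithmic branch point, modulus 5/8.
The radius of convergence is the smallest modulus among the singular points: 5/8.


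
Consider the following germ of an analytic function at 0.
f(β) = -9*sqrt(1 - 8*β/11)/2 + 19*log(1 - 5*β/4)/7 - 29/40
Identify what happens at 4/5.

The term (19/7)*log(1 - β/(4/5)) has argument 1 - 4/5/(4/5) = 0 at 4/5: a logarithmic (infinitely-sheeted) branch point; the remaining terms are analytic or single-valued there.

The point is a logarithmic branch point.


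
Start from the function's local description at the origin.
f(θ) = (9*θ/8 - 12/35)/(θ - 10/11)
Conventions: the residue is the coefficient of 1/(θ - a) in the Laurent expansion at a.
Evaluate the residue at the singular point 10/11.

The residue is 1047/1540.

At the order-1 pole 10/11 set g(θ) = (θ - (10/11))*f(θ) = 9*θ/8 - 12/35.
Simple pole: residue = g(a) at a = 10/11, which is 1047/1540.


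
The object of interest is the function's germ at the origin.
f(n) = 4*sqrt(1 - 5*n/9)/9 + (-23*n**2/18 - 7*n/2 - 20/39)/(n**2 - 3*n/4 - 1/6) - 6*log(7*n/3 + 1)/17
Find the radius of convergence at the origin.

Denominator factor (n**2 - 3*n/4 - 1/6): discriminant 59/48, real irrational roots 3/8 + (1/24)*sqrt(177) and 3/8 - (1/24)*sqrt(177); poles of order 1, moduli 3/8 + (1/24)*sqrt(177) and -3/8 + (1/24)*sqrt(177).
Branch term (-6/17)*log(1 - n/(-3/7)): its argument vanishes at n = -3/7, a logarithmic branch point, modulus 3/7.
Branch term (4/9)*sqrt(1 - n/(9/5)): its argument vanishes at n = 9/5, a square-root branch point, modulus 9/5.
The radius of convergence is the smallest modulus among the singular points: -3/8 + (1/24)*sqrt(177).

The radius of convergence is -3/8 + (1/24)*sqrt(177).


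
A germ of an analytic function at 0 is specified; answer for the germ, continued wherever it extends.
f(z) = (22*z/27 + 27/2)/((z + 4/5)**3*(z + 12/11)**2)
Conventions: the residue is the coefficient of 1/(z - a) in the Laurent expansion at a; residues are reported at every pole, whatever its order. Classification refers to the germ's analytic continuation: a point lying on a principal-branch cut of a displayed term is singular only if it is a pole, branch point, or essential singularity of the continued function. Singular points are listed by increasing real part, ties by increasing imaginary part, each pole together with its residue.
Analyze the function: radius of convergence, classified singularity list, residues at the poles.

Radius of convergence at 0: 4/5.
At -12/11: a pole of order 2; residue -18811854875/3538944.
At -4/5: a pole of order 3; residue 18811854875/3538944.

Denominator factor (z + 12/11)^2: pole of order 2 at -12/11, modulus 12/11.
Denominator factor (z + 4/5)^3: pole of order 3 at -4/5, modulus 4/5.
The radius of convergence is the smallest modulus among the singular points: 4/5.
At the order-2 pole -12/11 set g(z) = (z - (-12/11))^2*f(z) = (22*z/27 + 27/2)/(z + 4/5)**3.
Order-2 pole: residue = g'(a); g'(-12/11) = -18811854875/3538944, so the residue is -18811854875/3538944.
At the order-3 pole -4/5 set g(z) = (z - (-4/5))^3*f(z) = (22*z/27 + 27/2)/(z + 12/11)**2.
Order-3 pole: residue = g''(a)/2; g''(-4/5) = 18811854875/1769472, so the residue is 18811854875/3538944.
List the singular points by increasing real part (a conjugate pair: the negative imaginary part first).


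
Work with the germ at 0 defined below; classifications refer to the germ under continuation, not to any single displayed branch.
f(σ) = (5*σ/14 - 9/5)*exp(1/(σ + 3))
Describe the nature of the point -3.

The point is an essential singularity.

The exponent 1/(σ - (-3)) has a pole at -3, so exp(1/(σ - (-3))) takes every nonzero value near it: an essential singularity (not a pole of any order).


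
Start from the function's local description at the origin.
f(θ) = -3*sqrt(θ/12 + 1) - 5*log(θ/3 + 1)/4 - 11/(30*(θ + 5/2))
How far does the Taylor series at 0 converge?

Denominator factor (θ + 5/2): pole of order 1 at -5/2, modulus 5/2.
Branch term (-3)*sqrt(1 - θ/(-12)): its argument vanishes at θ = -12, a square-root branch point, modulus 12.
Branch term (-5/4)*log(1 - θ/(-3)): its argument vanishes at θ = -3, a logarithmic branch point, modulus 3.
The radius of convergence is the smallest modulus among the singular points: 5/2.

The radius of convergence is 5/2.


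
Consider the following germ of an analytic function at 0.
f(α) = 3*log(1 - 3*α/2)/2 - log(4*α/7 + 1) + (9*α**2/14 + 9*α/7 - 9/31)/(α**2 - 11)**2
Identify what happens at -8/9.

The point is a regular point.

Denominator factors: α**2 - 11 = -827/81 at α = -8/9 — none vanishes.
Branch term log(1 - α/(2/3)): argument at -8/9 is 7/3, nonzero, so -8/9 is not its branch point (a point on a principal cut is still regular for the continued germ).
Branch term log(1 - α/(-7/4)): argument at -8/9 is 31/63, nonzero, so -8/9 is not its branch point (a point on a principal cut is still regular for the continued germ).
So the germ continues analytically to -8/9.


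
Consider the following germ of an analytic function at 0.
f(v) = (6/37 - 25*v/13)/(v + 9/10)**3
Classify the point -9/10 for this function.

The denominator factor v + 9/10 vanishes at -9/10 and appears to the power 3; the numerator there equals 1821/962, nonzero, and no other factor vanishes.
Hence a pole whose order is the multiplicity, 3.

The point is a pole of order 3.


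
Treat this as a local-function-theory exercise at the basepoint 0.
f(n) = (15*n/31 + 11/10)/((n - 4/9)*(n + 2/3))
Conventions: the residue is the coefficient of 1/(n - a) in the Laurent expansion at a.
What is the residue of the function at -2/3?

At the order-1 pole -2/3 set g(n) = (n - (-2/3))*f(n) = (15*n/31 + 11/10)/(n - 4/9).
Simple pole: residue = g(a) at a = -2/3, which is -2169/3100.

The residue is -2169/3100.


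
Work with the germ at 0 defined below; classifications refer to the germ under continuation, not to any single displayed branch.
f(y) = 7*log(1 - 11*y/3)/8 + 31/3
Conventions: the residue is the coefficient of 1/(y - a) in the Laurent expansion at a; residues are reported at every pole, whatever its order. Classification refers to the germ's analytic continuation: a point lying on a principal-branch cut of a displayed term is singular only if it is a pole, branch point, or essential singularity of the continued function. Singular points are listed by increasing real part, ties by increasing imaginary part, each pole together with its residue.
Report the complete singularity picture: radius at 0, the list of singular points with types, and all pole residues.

Branch term (7/8)*log(1 - y/(3/11)): its argument vanishes at y = 3/11, a logarithmic branch point, modulus 3/11.
The radius of convergence is the smallest modulus among the singular points: 3/11.

Radius of convergence at 0: 3/11.
At 3/11: a logarithmic branch point.


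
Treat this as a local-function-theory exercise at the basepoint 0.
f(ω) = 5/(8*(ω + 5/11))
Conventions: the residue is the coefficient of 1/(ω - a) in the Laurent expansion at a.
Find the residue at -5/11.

The residue is 5/8.

At the order-1 pole -5/11 set g(ω) = (ω - (-5/11))*f(ω) = 5/8.
Simple pole: residue = g(a) at a = -5/11, which is 5/8.


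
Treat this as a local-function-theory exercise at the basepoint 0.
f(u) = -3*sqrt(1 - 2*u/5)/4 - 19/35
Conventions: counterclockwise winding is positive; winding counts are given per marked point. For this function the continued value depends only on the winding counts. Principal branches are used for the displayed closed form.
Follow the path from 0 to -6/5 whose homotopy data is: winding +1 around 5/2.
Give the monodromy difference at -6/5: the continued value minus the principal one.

Continued minus principal equals (3/10)*sqrt(37).

The rational part is single-valued and drops out of the difference; each branch term changes only by its own monodromy.
(-3/4)*sqrt(1 - u/(5/2)): winding +1 is odd, the square root flips sign, contributing -2*(-3/4)*sqrt(1 - (-6/5)/(5/2)) = -2*(-3/4)*sqrt(37/25) = (3/10)*sqrt(37).
Summing the contributions at u = -6/5 gives (3/10)*sqrt(37).


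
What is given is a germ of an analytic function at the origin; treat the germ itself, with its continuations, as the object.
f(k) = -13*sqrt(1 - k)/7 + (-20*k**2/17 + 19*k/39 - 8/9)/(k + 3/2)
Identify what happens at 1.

The term (-13/7)*sqrt(1 - k/(1)) has argument 1 - 1/(1) = 0 at 1: a square-root (algebraic, two-sheeted) branch point; the remaining terms are analytic or single-valued there.

The point is an algebraic (square-root) branch point.


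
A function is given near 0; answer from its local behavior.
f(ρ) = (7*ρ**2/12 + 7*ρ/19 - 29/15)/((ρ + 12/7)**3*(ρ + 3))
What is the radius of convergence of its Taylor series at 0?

Denominator factor (ρ + 12/7)^3: pole of order 3 at -12/7, modulus 12/7.
Denominator factor (ρ + 3): pole of order 1 at -3, modulus 3.
The radius of convergence is the smallest modulus among the singular points: 12/7.

The radius of convergence is 12/7.


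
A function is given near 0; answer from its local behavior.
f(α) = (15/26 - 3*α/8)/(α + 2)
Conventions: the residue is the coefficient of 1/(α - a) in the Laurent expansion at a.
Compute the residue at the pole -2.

The residue is 69/52.

At the order-1 pole -2 set g(α) = (α - (-2))*f(α) = 15/26 - 3*α/8.
Simple pole: residue = g(a) at a = -2, which is 69/52.


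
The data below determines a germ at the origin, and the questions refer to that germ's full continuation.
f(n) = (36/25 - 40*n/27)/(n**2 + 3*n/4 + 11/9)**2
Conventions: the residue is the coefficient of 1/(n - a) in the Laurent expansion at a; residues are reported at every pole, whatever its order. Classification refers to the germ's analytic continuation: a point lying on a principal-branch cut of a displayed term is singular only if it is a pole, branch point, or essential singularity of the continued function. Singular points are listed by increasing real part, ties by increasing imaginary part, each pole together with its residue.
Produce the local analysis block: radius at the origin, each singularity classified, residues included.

Radius of convergence at 0: (1/3)*sqrt(11).
At (-3/8) - ((1/24)*sqrt(623))*i: a pole of order 2; residue ((172416/9703225)*sqrt(623))*i.
At (-3/8) + ((1/24)*sqrt(623))*i: a pole of order 2; residue -((172416/9703225)*sqrt(623))*i.

Denominator factor (n**2 + 3*n/4 + 11/9)^2: discriminant -623/144, complex-conjugate roots (-3/8) + ((1/24)*sqrt(623))*i and (-3/8) - ((1/24)*sqrt(623))*i; poles of order 2, moduli (1/3)*sqrt(11) and (1/3)*sqrt(11).
The radius of convergence is the smallest modulus among the singular points: (1/3)*sqrt(11).
The factor n**2 + 3*n/4 + 11/9 splits as (n - a)(n - a') with a = (-3/8) - ((1/24)*sqrt(623))*i, a' = (-3/8) + ((1/24)*sqrt(623))*i. At the order-2 pole a set g(n) = (n - a)^2*f(n) = [36/25 - 40*n/27] / (n - a')^2.
Order-2 pole: residue = g'(a); g'((-3/8) - ((1/24)*sqrt(623))*i) = ((172416/9703225)*sqrt(623))*i, so the residue is ((172416/9703225)*sqrt(623))*i.
The factor n**2 + 3*n/4 + 11/9 splits as (n - a)(n - a') with a = (-3/8) + ((1/24)*sqrt(623))*i, a' = (-3/8) - ((1/24)*sqrt(623))*i. At the order-2 pole a set g(n) = (n - a)^2*f(n) = [36/25 - 40*n/27] / (n - a')^2.
Order-2 pole: residue = g'(a); g'((-3/8) + ((1/24)*sqrt(623))*i) = -((172416/9703225)*sqrt(623))*i, so the residue is -((172416/9703225)*sqrt(623))*i.
List the singular points by increasing real part (a conjugate pair: the negative imaginary part first).
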